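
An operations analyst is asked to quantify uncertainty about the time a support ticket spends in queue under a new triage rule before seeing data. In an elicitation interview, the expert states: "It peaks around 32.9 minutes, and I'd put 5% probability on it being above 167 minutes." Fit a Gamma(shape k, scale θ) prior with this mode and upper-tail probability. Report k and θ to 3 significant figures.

k ≈ 1.9, θ ≈ 36.4

Gamma(k,θ) with k>1 has mode (k−1)θ, so θ = 32.9/(k−1).
Need P(X < 167) = 0.95 with θ tied to k this way. Start at k = 2, θ = 32.9: P(X<167) ≈ 0.962.
Too high — lower k to spread out. Iterating converges to k ≈ 1.9.
Then θ = 32.9/(1.9−1) ≈ 36.4.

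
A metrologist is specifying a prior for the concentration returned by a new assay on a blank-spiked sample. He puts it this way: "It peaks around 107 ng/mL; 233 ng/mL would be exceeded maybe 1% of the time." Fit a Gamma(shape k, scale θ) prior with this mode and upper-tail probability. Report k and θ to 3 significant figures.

Gamma(k,θ) with k>1 has mode (k−1)θ, so θ = 107/(k−1).
Need P(X < 233) = 0.99 with θ tied to k this way. Start at k = 2, θ = 107: P(X<233) ≈ 0.640.
Too low — raise k to concentrate. Iterating converges to k ≈ 8.98.
Then θ = 107/(8.98−1) ≈ 13.4.

k ≈ 8.98, θ ≈ 13.4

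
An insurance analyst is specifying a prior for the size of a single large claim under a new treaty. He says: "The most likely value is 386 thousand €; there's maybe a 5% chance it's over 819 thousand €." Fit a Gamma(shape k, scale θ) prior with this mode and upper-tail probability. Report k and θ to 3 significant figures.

k ≈ 5.88, θ ≈ 79.2

Gamma(k,θ) with k>1 has mode (k−1)θ, so θ = 386/(k−1).
Need P(X < 819) = 0.95 with θ tied to k this way. Start at k = 2, θ = 386: P(X<819) ≈ 0.626.
Too low — raise k to concentrate. Iterating converges to k ≈ 5.88.
Then θ = 386/(5.88−1) ≈ 79.2.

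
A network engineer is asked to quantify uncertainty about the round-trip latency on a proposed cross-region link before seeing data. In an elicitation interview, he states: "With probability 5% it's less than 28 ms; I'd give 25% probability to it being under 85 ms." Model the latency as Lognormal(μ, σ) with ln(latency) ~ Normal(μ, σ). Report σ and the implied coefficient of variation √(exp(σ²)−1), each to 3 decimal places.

If T ~ Lognormal(μ,σ) then ln T ~ Normal(μ,σ), so the p-quantile of ln T is μ + z_p·σ.
ln(28) = 3.332 and ln(85) = 4.443; z_{0.05} = -1.645, z_{0.25} = -0.6745.
σ = (4.443 − 3.332)/(-0.6745 − (-1.645)) = 1.144.
μ = 3.332 − (-1.645)·1.144 = 5.215.
CV = √(exp(σ²)−1) = √(exp(1.3096)−1) = 1.645.

σ ≈ 1.144, CV ≈ 1.645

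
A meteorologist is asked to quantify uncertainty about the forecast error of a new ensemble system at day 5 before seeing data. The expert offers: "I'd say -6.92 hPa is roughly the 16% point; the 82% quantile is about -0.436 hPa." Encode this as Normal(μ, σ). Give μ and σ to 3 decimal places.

μ = -3.544, σ = 3.395

The p-quantile of Normal(μ,σ) is μ + z_p·σ, with z_{0.16} = -0.9945 and z_{0.82} = 0.9154.
Eliminate σ: μ = (z₂·x₁ − z₁·x₂)/(z₂ − z₁) = (0.9154·-6.92 − (-0.9945)·-0.436)/1.91 = -3.544.
Then σ = (x₂ − x₁)/(z₂ − z₁) = (-0.436 − -6.92)/1.91 = 3.395.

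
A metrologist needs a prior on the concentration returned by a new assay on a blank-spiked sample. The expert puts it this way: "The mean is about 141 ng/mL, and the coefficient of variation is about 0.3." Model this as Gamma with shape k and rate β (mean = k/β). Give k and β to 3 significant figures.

For Gamma(k, rate β): mean = k/β, variance = k/β², so CV = 1/√k.
CV = 0.3, hence k = 1/CV² = 11.1.
Then β = k/mean = 11.1/141 = 0.0788.

k ≈ 11.1, β ≈ 0.0788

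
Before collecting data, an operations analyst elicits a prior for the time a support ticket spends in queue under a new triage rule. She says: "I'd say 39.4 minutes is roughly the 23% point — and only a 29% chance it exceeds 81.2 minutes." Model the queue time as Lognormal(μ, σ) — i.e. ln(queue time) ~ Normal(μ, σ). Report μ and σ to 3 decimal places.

If T ~ Lognormal(μ,σ) then ln T ~ Normal(μ,σ), so the p-quantile of ln T is μ + z_p·σ.
ln(39.4) = 3.674 and ln(81.2) = 4.397; z_{0.23} = -0.7388, z_{0.71} = 0.5534.
σ = (4.397 − 3.674)/(0.5534 − (-0.7388)) = 0.560.
μ = 3.674 − (-0.7388)·0.560 = 4.087.

μ ≈ 4.087, σ ≈ 0.560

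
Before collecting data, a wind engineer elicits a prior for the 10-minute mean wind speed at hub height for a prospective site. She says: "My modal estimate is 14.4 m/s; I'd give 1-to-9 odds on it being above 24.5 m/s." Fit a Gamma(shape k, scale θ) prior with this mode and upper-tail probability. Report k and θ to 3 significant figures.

k ≈ 7.7, θ ≈ 2.15

Gamma(k,θ) with k>1 has mode (k−1)θ, so θ = 14.4/(k−1).
Need P(X < 24.5) = 0.9 with θ tied to k this way. Start at k = 2, θ = 14.4: P(X<24.5) ≈ 0.507.
Too low — raise k to concentrate. Iterating converges to k ≈ 7.7.
Then θ = 14.4/(7.7−1) ≈ 2.15.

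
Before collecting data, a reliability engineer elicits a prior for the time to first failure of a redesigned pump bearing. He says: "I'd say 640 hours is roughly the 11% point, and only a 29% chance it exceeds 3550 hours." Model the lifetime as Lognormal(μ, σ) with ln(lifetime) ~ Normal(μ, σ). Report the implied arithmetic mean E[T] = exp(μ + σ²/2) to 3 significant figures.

E[T] ≈ 3310 hours

If T ~ Lognormal(μ,σ) then ln T ~ Normal(μ,σ), so the p-quantile of ln T is μ + z_p·σ.
ln(640) = 6.461 and ln(3550) = 8.175; z_{0.11} = -1.227, z_{0.71} = 0.5534.
σ = (8.175 − 6.461)/(0.5534 − (-1.227)) = 0.963.
μ = 6.461 − (-1.227)·0.963 = 7.642.
E[T] = exp(μ + σ²/2) = exp(7.642 + 0.4632) = 3310 hours.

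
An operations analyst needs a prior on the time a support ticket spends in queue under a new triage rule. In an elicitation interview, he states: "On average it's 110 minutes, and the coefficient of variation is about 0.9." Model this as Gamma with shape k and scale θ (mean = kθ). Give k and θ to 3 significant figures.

For Gamma(k, scale θ): mean = kθ, variance = kθ², so CV = 1/√k.
CV = 0.9, hence k = 1/CV² = 1.23.
Then θ = mean/k = 110/1.23 = 89.1.

k ≈ 1.23, θ ≈ 89.1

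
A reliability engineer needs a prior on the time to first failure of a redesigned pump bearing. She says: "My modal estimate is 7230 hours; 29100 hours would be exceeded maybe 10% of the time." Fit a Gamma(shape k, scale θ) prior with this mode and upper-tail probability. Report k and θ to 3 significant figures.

Gamma(k,θ) with k>1 has mode (k−1)θ, so θ = 7230/(k−1).
Need P(X < 29100) = 0.9 with θ tied to k this way. Start at k = 2, θ = 7230: P(X<29100) ≈ 0.910.
Too high — lower k to spread out. Iterating converges to k ≈ 1.95.
Then θ = 7230/(1.95−1) ≈ 7640.

k ≈ 1.95, θ ≈ 7640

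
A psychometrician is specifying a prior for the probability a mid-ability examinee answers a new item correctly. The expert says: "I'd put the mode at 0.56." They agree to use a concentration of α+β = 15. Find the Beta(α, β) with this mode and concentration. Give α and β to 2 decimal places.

α = 8.28, β = 6.72

For α,β > 1 the Beta mode is (α−1)/(α+β−2). With α+β = 15, the mode is (α−1)/13.
Set (α−1)/13 = 0.56 → α = 1 + 0.56·13 = 8.28.
β = 15 − α = 6.72.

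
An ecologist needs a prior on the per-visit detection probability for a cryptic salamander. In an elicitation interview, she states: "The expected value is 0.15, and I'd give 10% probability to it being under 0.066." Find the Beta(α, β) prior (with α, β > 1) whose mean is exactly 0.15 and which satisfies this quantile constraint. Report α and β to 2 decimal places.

With mean 0.15 fixed, write α = 0.15s, β = 0.85s where s = α+β.
Need P(θ < 0.066) = 0.1 under Beta(0.15s, 0.85s). Normal approximation: (q−m)/√(m(1−m)/s) ≈ z_{0.1} = -1.28, so s ≈ 0.15·0.85·(-1.28)²/(0.066−0.15)² = 29.7.
At s = 29.7: P(θ<0.066) ≈ 0.072. Adjusting to match 0.1 gives s ≈ 23.95.
So α = 0.15·23.95 ≈ 3.59, β = 0.85·23.95 ≈ 20.36.

α ≈ 3.59, β ≈ 20.36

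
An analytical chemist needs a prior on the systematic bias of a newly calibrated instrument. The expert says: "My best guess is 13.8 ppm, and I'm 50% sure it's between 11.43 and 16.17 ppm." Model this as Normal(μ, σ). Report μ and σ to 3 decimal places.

μ = 13.800, σ = 3.514

A symmetric 50% interval runs μ ± z·σ with z = 0.6745.
Half-width = 2.37, so σ = 2.37/0.6745 = 3.514.
μ is the stated best guess, 13.800.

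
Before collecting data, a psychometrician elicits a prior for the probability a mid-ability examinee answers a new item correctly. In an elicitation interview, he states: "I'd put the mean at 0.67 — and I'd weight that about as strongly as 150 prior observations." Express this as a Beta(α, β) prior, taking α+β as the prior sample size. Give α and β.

Under the effective-sample-size interpretation, Beta(α, β) has prior mean α/(α+β) and prior sample size α+β.
So α+β = 150 and α/(α+β) = 0.67, giving α = 0.67·150 = 100.5 and β = 150 − 100.5 = 49.5.

α = 100.5, β = 49.5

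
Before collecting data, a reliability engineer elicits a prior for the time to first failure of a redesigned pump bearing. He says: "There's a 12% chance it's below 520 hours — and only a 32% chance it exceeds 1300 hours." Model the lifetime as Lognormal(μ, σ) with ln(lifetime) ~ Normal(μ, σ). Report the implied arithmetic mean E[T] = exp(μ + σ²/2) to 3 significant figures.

E[T] ≈ 1170 hours

If T ~ Lognormal(μ,σ) then ln T ~ Normal(μ,σ), so the p-quantile of ln T is μ + z_p·σ.
ln(520) = 6.254 and ln(1300) = 7.17; z_{0.12} = -1.175, z_{0.68} = 0.4677.
σ = (7.17 − 6.254)/(0.4677 − (-1.175)) = 0.558.
μ = 6.254 − (-1.175)·0.558 = 6.909.
E[T] = exp(μ + σ²/2) = exp(6.909 + 0.1556) = 1170 hours.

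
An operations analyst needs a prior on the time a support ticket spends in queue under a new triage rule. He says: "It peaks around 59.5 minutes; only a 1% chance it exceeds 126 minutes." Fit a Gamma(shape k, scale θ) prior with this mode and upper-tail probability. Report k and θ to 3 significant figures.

Gamma(k,θ) with k>1 has mode (k−1)θ, so θ = 59.5/(k−1).
Need P(X < 126) = 0.99 with θ tied to k this way. Start at k = 2, θ = 59.5: P(X<126) ≈ 0.625.
Too low — raise k to concentrate. Iterating converges to k ≈ 9.63.
Then θ = 59.5/(9.63−1) ≈ 6.9.

k ≈ 9.63, θ ≈ 6.9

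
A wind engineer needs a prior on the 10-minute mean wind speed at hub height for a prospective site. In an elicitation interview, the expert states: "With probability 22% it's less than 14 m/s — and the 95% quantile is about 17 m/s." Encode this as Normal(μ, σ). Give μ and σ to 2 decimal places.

μ = 14.96, σ = 1.24

For Normal(μ,σ), the p-quantile is μ + z_p·σ. Here z_{0.22} = -0.7722, z_{0.95} = 1.645.
So 14 = μ − 0.7722σ and 17 = μ + 1.645σ.
Subtracting: σ = (17 − 14)/(1.645 − (-0.7722)) = 1.24.
Then μ = 14 − (-0.7722)·1.24 = 14.96.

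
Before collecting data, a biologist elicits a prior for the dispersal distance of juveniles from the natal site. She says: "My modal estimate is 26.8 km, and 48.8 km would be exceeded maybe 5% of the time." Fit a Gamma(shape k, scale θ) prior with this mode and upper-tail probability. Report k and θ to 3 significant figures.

Gamma(k,θ) with k>1 has mode (k−1)θ, so θ = 26.8/(k−1).
Need P(X < 48.8) = 0.95 with θ tied to k this way. Start at k = 2, θ = 26.8: P(X<48.8) ≈ 0.543.
Too low — raise k to concentrate. Iterating converges to k ≈ 8.75.
Then θ = 26.8/(8.75−1) ≈ 3.46.

k ≈ 8.75, θ ≈ 3.46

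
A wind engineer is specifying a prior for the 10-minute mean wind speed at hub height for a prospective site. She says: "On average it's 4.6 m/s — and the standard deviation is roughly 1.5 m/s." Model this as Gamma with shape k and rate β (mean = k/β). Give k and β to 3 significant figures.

For Gamma(k, rate β): mean = k/β, variance = k/β², so CV = 1/√k.
CV = SD/mean = 1.5/4.6 = 0.3261, hence k = 1/CV² = 9.4.
Then β = k/mean = 9.4/4.6 = 2.04.

k ≈ 9.4, β ≈ 2.04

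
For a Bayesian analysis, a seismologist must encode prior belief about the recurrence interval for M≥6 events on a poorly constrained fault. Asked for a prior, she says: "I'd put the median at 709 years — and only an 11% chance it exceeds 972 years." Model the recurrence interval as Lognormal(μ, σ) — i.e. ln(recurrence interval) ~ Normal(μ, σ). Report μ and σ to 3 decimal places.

μ ≈ 6.564, σ ≈ 0.257

If T ~ Lognormal(μ,σ) then ln T ~ Normal(μ,σ), so the p-quantile of ln T is μ + z_p·σ.
ln(709) = 6.564 and ln(972) = 6.879; z_{0.5} = 0, z_{0.89} = 1.227.
σ = (6.879 − 6.564)/(1.227 − (0)) = 0.257.
μ = 6.564 − (0)·0.257 = 6.564.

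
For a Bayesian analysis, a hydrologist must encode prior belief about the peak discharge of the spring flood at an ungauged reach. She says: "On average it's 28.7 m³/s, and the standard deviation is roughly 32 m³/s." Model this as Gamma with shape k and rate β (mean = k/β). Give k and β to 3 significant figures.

k ≈ 0.804, β ≈ 0.028

For Gamma(k, rate β): mean = k/β, variance = k/β², so CV = 1/√k.
CV = SD/mean = 32/28.7 = 1.115, hence k = 1/CV² = 0.804.
Then β = k/mean = 0.804/28.7 = 0.028.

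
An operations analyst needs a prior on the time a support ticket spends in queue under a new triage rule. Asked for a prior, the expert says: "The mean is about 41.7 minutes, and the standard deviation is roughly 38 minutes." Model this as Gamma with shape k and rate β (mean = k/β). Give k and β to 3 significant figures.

For Gamma(k, rate β): mean = k/β, variance = k/β², so CV = 1/√k.
CV = SD/mean = 38/41.7 = 0.9113, hence k = 1/CV² = 1.2.
Then β = k/mean = 1.2/41.7 = 0.0289.

k ≈ 1.2, β ≈ 0.0289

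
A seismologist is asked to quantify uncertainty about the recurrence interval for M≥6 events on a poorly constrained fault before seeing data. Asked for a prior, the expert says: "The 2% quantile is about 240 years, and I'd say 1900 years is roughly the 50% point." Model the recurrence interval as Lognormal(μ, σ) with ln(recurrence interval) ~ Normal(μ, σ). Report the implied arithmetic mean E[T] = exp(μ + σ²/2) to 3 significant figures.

E[T] ≈ 3160 years

If T ~ Lognormal(μ,σ) then ln T ~ Normal(μ,σ), so the p-quantile of ln T is μ + z_p·σ.
ln(240) = 5.481 and ln(1900) = 7.55; z_{0.02} = -2.054, z_{0.5} = 0.
σ = (7.55 − 5.481)/(0 − (-2.054)) = 1.007.
μ = 5.481 − (-2.054)·1.007 = 7.550.
E[T] = exp(μ + σ²/2) = exp(7.550 + 0.5074) = 3160 years.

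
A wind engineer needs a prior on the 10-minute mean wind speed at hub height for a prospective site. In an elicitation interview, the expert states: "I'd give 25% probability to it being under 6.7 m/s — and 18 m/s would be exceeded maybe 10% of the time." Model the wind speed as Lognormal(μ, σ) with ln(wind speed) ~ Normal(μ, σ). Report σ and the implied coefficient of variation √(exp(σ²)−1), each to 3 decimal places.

If T ~ Lognormal(μ,σ) then ln T ~ Normal(μ,σ), so the p-quantile of ln T is μ + z_p·σ.
ln(6.7) = 1.902 and ln(18) = 2.89; z_{0.25} = -0.6745, z_{0.9} = 1.282.
σ = (2.89 − 1.902)/(1.282 − (-0.6745)) = 0.505.
μ = 1.902 − (-0.6745)·0.505 = 2.243.
CV = √(exp(σ²)−1) = √(exp(0.2553)−1) = 0.539.

σ ≈ 0.505, CV ≈ 0.539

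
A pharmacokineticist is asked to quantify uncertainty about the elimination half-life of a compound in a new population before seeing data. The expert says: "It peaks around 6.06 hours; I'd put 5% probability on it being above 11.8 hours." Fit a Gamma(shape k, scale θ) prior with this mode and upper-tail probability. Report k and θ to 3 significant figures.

Gamma(k,θ) with k>1 has mode (k−1)θ, so θ = 6.06/(k−1).
Need P(X < 11.8) = 0.95 with θ tied to k this way. Start at k = 2, θ = 6.06: P(X<11.8) ≈ 0.580.
Too low — raise k to concentrate. Iterating converges to k ≈ 7.25.
Then θ = 6.06/(7.25−1) ≈ 0.969.

k ≈ 7.25, θ ≈ 0.969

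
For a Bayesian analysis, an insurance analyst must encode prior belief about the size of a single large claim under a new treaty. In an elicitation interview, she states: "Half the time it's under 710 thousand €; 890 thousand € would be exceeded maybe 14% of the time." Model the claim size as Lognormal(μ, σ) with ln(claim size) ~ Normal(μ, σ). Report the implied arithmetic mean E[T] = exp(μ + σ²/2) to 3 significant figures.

E[T] ≈ 726 thousand €

If T ~ Lognormal(μ,σ) then ln T ~ Normal(μ,σ), so the p-quantile of ln T is μ + z_p·σ.
ln(710) = 6.565 and ln(890) = 6.791; z_{0.5} = 0, z_{0.86} = 1.08.
σ = (6.791 − 6.565)/(1.08 − (0)) = 0.209.
μ = 6.565 − (0)·0.209 = 6.565.
E[T] = exp(μ + σ²/2) = exp(6.565 + 0.0219) = 726 thousand €.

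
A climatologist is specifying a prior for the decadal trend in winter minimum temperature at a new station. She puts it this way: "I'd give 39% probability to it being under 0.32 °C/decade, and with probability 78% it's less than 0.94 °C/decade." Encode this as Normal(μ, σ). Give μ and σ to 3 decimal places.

μ = 0.485, σ = 0.590

The p-quantile of Normal(μ,σ) is μ + z_p·σ, with z_{0.39} = -0.2793 and z_{0.78} = 0.7722.
Eliminate σ: μ = (z₂·x₁ − z₁·x₂)/(z₂ − z₁) = (0.7722·0.32 − (-0.2793)·0.94)/1.052 = 0.485.
Then σ = (x₂ − x₁)/(z₂ − z₁) = (0.94 − 0.32)/1.052 = 0.590.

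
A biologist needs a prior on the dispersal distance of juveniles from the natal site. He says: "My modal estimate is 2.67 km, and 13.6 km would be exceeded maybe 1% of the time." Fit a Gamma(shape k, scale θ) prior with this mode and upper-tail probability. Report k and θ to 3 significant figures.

k ≈ 2.47, θ ≈ 1.82

Gamma(k,θ) with k>1 has mode (k−1)θ, so θ = 2.67/(k−1).
Need P(X < 13.6) = 0.99 with θ tied to k this way. Start at k = 2, θ = 2.67: P(X<13.6) ≈ 0.963.
Too low — raise k to concentrate. Iterating converges to k ≈ 2.47.
Then θ = 2.67/(2.47−1) ≈ 1.82.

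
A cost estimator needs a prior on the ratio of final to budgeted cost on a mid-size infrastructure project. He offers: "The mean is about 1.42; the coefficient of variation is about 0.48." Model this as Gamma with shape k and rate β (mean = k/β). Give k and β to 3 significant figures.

k ≈ 4.34, β ≈ 3.06

For Gamma(k, rate β): mean = k/β, variance = k/β², so CV = 1/√k.
CV = 0.48, hence k = 1/CV² = 4.34.
Then β = k/mean = 4.34/1.42 = 3.06.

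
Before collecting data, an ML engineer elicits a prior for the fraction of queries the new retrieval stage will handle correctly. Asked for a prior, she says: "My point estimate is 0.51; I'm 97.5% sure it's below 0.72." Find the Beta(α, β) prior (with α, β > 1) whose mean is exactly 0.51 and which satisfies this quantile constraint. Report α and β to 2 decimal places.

With mean 0.51 fixed, write α = 0.51s, β = 0.49s where s = α+β.
Need P(θ < 0.72) = 0.975 under Beta(0.51s, 0.49s). Normal approximation: (q−m)/√(m(1−m)/s) ≈ z_{0.975} = 1.96, so s ≈ 0.51·0.49·(1.96)²/(0.72−0.51)² = 21.8.
At s = 21.8: P(θ<0.72) ≈ 0.979. Adjusting to match 0.975 gives s ≈ 20.08.
So α = 0.51·20.08 ≈ 10.24, β = 0.49·20.08 ≈ 9.84.

α ≈ 10.24, β ≈ 9.84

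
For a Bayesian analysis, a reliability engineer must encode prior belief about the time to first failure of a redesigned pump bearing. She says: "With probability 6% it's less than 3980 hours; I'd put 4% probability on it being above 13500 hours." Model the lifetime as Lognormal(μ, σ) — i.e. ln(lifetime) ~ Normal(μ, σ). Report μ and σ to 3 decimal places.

If T ~ Lognormal(μ,σ) then ln T ~ Normal(μ,σ), so the p-quantile of ln T is μ + z_p·σ.
ln(3980) = 8.289 and ln(13500) = 9.51; z_{0.06} = -1.555, z_{0.96} = 1.751.
σ = (9.51 − 8.289)/(1.751 − (-1.555)) = 0.370.
μ = 8.289 − (-1.555)·0.370 = 8.864.

μ ≈ 8.864, σ ≈ 0.370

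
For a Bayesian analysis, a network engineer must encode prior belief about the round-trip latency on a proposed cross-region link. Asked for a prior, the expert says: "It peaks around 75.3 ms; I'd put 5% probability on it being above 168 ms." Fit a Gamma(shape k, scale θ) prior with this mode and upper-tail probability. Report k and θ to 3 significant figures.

Gamma(k,θ) with k>1 has mode (k−1)θ, so θ = 75.3/(k−1).
Need P(X < 168) = 0.95 with θ tied to k this way. Start at k = 2, θ = 75.3: P(X<168) ≈ 0.653.
Too low — raise k to concentrate. Iterating converges to k ≈ 5.27.
Then θ = 75.3/(5.27−1) ≈ 17.6.

k ≈ 5.27, θ ≈ 17.6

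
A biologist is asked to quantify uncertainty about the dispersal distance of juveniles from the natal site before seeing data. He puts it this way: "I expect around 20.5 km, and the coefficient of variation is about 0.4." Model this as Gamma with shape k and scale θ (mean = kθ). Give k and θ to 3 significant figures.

k ≈ 6.25, θ ≈ 3.28

For Gamma(k, scale θ): mean = kθ, variance = kθ², so CV = 1/√k.
CV = 0.4, hence k = 1/CV² = 6.25.
Then θ = mean/k = 20.5/6.25 = 3.28.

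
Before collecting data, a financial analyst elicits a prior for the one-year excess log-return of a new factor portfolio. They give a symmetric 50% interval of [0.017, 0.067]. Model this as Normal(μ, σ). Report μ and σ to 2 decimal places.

A symmetric 50% interval runs μ ± z·σ with z = 0.6745.
Half-width = 0.025, so σ = 0.025/0.6745 = 0.04.
μ is the interval midpoint, 0.04.

μ = 0.04, σ = 0.04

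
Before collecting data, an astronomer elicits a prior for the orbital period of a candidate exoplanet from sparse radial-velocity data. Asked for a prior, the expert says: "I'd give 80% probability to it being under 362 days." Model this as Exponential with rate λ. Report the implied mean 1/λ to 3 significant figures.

mean ≈ 225 days

P(T < 362.0) = 1 − e^(−λ·362.0) = 0.8, so λ = −ln(1−0.8)/362.0 = −ln(0.2)/362.0 = 0.00445.
Mean = 1/λ = 225 days.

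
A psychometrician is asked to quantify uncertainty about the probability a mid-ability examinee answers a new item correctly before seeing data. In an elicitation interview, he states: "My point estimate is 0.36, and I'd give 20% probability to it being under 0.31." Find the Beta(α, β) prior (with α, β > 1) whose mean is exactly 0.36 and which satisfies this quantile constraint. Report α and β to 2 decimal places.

With mean 0.36 fixed, write α = 0.36s, β = 0.64s where s = α+β.
Need P(θ < 0.31) = 0.2 under Beta(0.36s, 0.64s). Normal approximation: (q−m)/√(m(1−m)/s) ≈ z_{0.2} = -0.842, so s ≈ 0.36·0.64·(-0.842)²/(0.31−0.36)² = 65.3.
At s = 65.3: P(θ<0.31) ≈ 0.202. Adjusting to match 0.2 gives s ≈ 66.36.
So α = 0.36·66.36 ≈ 23.89, β = 0.64·66.36 ≈ 42.47.

α ≈ 23.89, β ≈ 42.47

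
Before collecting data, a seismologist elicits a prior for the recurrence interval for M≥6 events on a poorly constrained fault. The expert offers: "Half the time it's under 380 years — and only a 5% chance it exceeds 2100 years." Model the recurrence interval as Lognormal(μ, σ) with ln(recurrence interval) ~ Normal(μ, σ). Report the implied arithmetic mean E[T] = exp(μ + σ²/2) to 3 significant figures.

If T ~ Lognormal(μ,σ) then ln T ~ Normal(μ,σ), so the p-quantile of ln T is μ + z_p·σ.
ln(380) = 5.94 and ln(2100) = 7.65; z_{0.5} = 0, z_{0.95} = 1.645.
σ = (7.65 − 5.94)/(1.645 − (0)) = 1.039.
μ = 5.94 − (0)·1.039 = 5.940.
E[T] = exp(μ + σ²/2) = exp(5.940 + 0.5401) = 652 years.

E[T] ≈ 652 years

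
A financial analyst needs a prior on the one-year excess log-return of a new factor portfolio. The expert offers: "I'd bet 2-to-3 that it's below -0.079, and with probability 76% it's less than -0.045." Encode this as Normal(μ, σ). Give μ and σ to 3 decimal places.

The p-quantile of Normal(μ,σ) is μ + z_p·σ, with z_{0.4} = -0.2533 and z_{0.76} = 0.7063.
Eliminate σ: μ = (z₂·x₁ − z₁·x₂)/(z₂ − z₁) = (0.7063·-0.079 − (-0.2533)·-0.045)/0.9596 = -0.070.
Then σ = (x₂ − x₁)/(z₂ − z₁) = (-0.045 − -0.079)/0.9596 = 0.035.

μ = -0.070, σ = 0.035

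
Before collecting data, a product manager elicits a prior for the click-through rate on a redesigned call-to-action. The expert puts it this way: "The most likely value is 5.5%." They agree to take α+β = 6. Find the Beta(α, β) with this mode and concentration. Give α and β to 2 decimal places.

For α,β > 1 the Beta mode is (α−1)/(α+β−2). With α+β = 6, the mode is (α−1)/4.
Set (α−1)/4 = 0.055 → α = 1 + 0.055·4 = 1.22.
β = 6 − α = 4.78.

α = 1.22, β = 4.78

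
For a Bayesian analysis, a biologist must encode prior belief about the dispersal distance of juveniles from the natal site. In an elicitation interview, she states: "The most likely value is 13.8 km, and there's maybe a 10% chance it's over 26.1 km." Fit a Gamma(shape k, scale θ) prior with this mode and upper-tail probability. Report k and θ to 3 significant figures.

Gamma(k,θ) with k>1 has mode (k−1)θ, so θ = 13.8/(k−1).
Need P(X < 26.1) = 0.9 with θ tied to k this way. Start at k = 2, θ = 13.8: P(X<26.1) ≈ 0.564.
Too low — raise k to concentrate. Iterating converges to k ≈ 5.71.
Then θ = 13.8/(5.71−1) ≈ 2.93.

k ≈ 5.71, θ ≈ 2.93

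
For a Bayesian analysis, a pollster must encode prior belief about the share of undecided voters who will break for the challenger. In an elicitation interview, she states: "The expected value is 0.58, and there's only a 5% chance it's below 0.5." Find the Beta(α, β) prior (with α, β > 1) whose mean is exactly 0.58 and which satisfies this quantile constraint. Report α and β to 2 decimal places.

α ≈ 60.54, β ≈ 43.84

With mean 0.58 fixed, write α = 0.58s, β = 0.42s where s = α+β.
Need P(θ < 0.5) = 0.05 under Beta(0.58s, 0.42s). Normal approximation: (q−m)/√(m(1−m)/s) ≈ z_{0.05} = -1.64, so s ≈ 0.58·0.42·(-1.64)²/(0.5−0.58)² = 103.0.
At s = 103.0: P(θ<0.5) ≈ 0.051. Adjusting to match 0.05 gives s ≈ 104.39.
So α = 0.58·104.39 ≈ 60.54, β = 0.42·104.39 ≈ 43.84.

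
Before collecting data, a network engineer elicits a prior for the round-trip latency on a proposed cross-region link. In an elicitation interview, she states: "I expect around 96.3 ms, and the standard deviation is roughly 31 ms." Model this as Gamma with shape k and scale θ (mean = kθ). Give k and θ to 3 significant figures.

k ≈ 9.65, θ ≈ 9.98

For Gamma(k, scale θ): mean = kθ, variance = kθ², so CV = 1/√k.
CV = SD/mean = 31/96.3 = 0.3219, hence k = 1/CV² = 9.65.
Then θ = mean/k = 96.3/9.65 = 9.98.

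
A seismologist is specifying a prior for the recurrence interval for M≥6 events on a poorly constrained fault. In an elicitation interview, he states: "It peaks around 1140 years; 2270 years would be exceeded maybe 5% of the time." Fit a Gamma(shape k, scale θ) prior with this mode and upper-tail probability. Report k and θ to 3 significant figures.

Gamma(k,θ) with k>1 has mode (k−1)θ, so θ = 1140/(k−1).
Need P(X < 2270) = 0.95 with θ tied to k this way. Start at k = 2, θ = 1140: P(X<2270) ≈ 0.592.
Too low — raise k to concentrate. Iterating converges to k ≈ 6.84.
Then θ = 1140/(6.84−1) ≈ 195.

k ≈ 6.84, θ ≈ 195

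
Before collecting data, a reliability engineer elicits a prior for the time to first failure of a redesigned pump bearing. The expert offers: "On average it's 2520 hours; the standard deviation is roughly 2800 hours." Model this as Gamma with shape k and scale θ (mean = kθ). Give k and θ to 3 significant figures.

k ≈ 0.81, θ ≈ 3110

For Gamma(k, scale θ): mean = kθ, variance = kθ², so CV = 1/√k.
CV = SD/mean = 2800/2520 = 1.111, hence k = 1/CV² = 0.81.
Then θ = mean/k = 2520/0.81 = 3110.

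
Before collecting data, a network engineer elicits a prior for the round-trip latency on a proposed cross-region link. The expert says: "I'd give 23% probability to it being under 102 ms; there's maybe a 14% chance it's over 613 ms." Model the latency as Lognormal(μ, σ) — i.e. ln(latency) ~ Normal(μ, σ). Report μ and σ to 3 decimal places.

μ ≈ 5.353, σ ≈ 0.986

If T ~ Lognormal(μ,σ) then ln T ~ Normal(μ,σ), so the p-quantile of ln T is μ + z_p·σ.
ln(102) = 4.625 and ln(613) = 6.418; z_{0.23} = -0.7388, z_{0.86} = 1.08.
σ = (6.418 − 4.625)/(1.08 − (-0.7388)) = 0.986.
μ = 4.625 − (-0.7388)·0.986 = 5.353.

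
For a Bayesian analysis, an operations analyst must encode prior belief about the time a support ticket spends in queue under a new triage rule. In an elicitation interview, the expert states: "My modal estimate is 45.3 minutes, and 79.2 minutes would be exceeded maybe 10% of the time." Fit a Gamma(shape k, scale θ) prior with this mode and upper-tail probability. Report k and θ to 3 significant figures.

k ≈ 7.08, θ ≈ 7.45

Gamma(k,θ) with k>1 has mode (k−1)θ, so θ = 45.3/(k−1).
Need P(X < 79.2) = 0.9 with θ tied to k this way. Start at k = 2, θ = 45.3: P(X<79.2) ≈ 0.522.
Too low — raise k to concentrate. Iterating converges to k ≈ 7.08.
Then θ = 45.3/(7.08−1) ≈ 7.45.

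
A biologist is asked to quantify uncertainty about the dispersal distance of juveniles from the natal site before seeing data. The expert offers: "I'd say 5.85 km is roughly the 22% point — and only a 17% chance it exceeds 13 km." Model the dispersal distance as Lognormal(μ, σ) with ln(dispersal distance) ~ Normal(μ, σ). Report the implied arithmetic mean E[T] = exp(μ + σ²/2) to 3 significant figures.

If T ~ Lognormal(μ,σ) then ln T ~ Normal(μ,σ), so the p-quantile of ln T is μ + z_p·σ.
ln(5.85) = 1.766 and ln(13) = 2.565; z_{0.22} = -0.7722, z_{0.83} = 0.9542.
σ = (2.565 − 1.766)/(0.9542 − (-0.7722)) = 0.463.
μ = 1.766 − (-0.7722)·0.463 = 2.124.
E[T] = exp(μ + σ²/2) = exp(2.124 + 0.1070) = 9.31 km.

E[T] ≈ 9.31 km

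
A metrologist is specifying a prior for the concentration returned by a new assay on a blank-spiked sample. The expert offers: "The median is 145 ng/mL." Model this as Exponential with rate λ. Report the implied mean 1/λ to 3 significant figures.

Exponential median = ln 2 / λ, so λ = ln 2 / 145.0 = 0.00478.
Mean = 1/λ = 209 ng/mL.

mean ≈ 209 ng/mL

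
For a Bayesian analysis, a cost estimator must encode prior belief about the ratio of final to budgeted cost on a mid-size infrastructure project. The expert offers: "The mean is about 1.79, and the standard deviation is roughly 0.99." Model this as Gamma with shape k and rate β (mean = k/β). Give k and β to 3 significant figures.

k ≈ 3.27, β ≈ 1.83

For Gamma(k, rate β): mean = k/β, variance = k/β², so CV = 1/√k.
CV = SD/mean = 0.99/1.79 = 0.5531, hence k = 1/CV² = 3.27.
Then β = k/mean = 3.27/1.79 = 1.83.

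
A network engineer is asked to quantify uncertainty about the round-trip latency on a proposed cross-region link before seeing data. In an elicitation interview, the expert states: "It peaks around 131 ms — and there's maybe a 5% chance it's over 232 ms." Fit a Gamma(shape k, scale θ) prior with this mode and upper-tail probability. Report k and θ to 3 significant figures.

Gamma(k,θ) with k>1 has mode (k−1)θ, so θ = 131/(k−1).
Need P(X < 232) = 0.95 with θ tied to k this way. Start at k = 2, θ = 131: P(X<232) ≈ 0.528.
Too low — raise k to concentrate. Iterating converges to k ≈ 9.54.
Then θ = 131/(9.54−1) ≈ 15.3.

k ≈ 9.54, θ ≈ 15.3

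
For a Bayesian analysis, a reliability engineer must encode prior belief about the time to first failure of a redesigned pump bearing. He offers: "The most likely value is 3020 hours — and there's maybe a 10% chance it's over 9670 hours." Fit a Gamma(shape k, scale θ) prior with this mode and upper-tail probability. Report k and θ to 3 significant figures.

Gamma(k,θ) with k>1 has mode (k−1)θ, so θ = 3020/(k−1).
Need P(X < 9670) = 0.9 with θ tied to k this way. Start at k = 2, θ = 3020: P(X<9670) ≈ 0.829.
Too low — raise k to concentrate. Iterating converges to k ≈ 2.4.
Then θ = 3020/(2.4−1) ≈ 2160.

k ≈ 2.4, θ ≈ 2160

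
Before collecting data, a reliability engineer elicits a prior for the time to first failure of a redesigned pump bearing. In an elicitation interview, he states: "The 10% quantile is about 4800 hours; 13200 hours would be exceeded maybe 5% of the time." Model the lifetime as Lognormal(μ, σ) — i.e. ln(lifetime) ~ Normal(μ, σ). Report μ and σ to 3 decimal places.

μ ≈ 8.919, σ ≈ 0.346

If T ~ Lognormal(μ,σ) then ln T ~ Normal(μ,σ), so the p-quantile of ln T is μ + z_p·σ.
ln(4800) = 8.476 and ln(13200) = 9.488; z_{0.1} = -1.282, z_{0.95} = 1.645.
σ = (9.488 − 8.476)/(1.645 − (-1.282)) = 0.346.
μ = 8.476 − (-1.282)·0.346 = 8.919.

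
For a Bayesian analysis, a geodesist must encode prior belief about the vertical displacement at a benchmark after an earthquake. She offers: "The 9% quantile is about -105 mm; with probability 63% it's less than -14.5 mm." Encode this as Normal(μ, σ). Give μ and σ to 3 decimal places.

For Normal(μ,σ), the p-quantile is μ + z_p·σ. Here z_{0.09} = -1.341, z_{0.63} = 0.3319.
So -105 = μ − 1.341σ and -14.5 = μ + 0.3319σ.
Subtracting: σ = (-14.5 − -105)/(0.3319 − (-1.341)) = 54.107.
Then μ = -105 − (-1.341)·54.107 = -32.456.

μ = -32.456, σ = 54.107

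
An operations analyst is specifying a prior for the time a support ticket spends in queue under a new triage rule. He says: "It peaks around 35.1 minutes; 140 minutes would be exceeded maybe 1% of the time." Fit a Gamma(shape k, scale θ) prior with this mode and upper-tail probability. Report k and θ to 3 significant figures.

Gamma(k,θ) with k>1 has mode (k−1)θ, so θ = 35.1/(k−1).
Need P(X < 140) = 0.99 with θ tied to k this way. Start at k = 2, θ = 35.1: P(X<140) ≈ 0.908.
Too low — raise k to concentrate. Iterating converges to k ≈ 3.19.
Then θ = 35.1/(3.19−1) ≈ 16.1.

k ≈ 3.19, θ ≈ 16.1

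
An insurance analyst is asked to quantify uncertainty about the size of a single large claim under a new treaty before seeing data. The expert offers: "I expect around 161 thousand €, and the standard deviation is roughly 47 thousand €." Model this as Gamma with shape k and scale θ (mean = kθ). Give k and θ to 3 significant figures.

k ≈ 11.7, θ ≈ 13.7

For Gamma(k, scale θ): mean = kθ, variance = kθ², so CV = 1/√k.
CV = SD/mean = 47/161 = 0.2919, hence k = 1/CV² = 11.7.
Then θ = mean/k = 161/11.7 = 13.7.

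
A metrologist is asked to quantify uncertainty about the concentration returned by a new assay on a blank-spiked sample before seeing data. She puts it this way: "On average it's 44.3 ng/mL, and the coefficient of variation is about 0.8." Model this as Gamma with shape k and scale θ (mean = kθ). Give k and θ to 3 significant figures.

For Gamma(k, scale θ): mean = kθ, variance = kθ², so CV = 1/√k.
CV = 0.8, hence k = 1/CV² = 1.56.
Then θ = mean/k = 44.3/1.56 = 28.4.

k ≈ 1.56, θ ≈ 28.4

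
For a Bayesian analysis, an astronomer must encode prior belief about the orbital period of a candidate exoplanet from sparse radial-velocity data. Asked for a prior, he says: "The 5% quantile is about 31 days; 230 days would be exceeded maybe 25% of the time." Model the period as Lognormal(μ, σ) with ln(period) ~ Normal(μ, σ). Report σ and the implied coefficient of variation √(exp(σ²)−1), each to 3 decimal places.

If T ~ Lognormal(μ,σ) then ln T ~ Normal(μ,σ), so the p-quantile of ln T is μ + z_p·σ.
ln(31) = 3.434 and ln(230) = 5.438; z_{0.05} = -1.645, z_{0.75} = 0.6745.
σ = (5.438 − 3.434)/(0.6745 − (-1.645)) = 0.864.
μ = 3.434 − (-1.645)·0.864 = 4.855.
CV = √(exp(σ²)−1) = √(exp(0.7466)−1) = 1.054.

σ ≈ 0.864, CV ≈ 1.054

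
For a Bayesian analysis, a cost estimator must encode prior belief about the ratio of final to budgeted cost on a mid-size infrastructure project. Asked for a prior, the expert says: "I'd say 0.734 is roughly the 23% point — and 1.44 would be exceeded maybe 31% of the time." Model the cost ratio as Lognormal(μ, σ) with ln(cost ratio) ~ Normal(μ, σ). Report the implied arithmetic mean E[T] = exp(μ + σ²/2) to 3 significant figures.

E[T] ≈ 1.28

If T ~ Lognormal(μ,σ) then ln T ~ Normal(μ,σ), so the p-quantile of ln T is μ + z_p·σ.
ln(0.734) = -0.3092 and ln(1.44) = 0.3646; z_{0.23} = -0.7388, z_{0.69} = 0.4959.
σ = (0.3646 − -0.3092)/(0.4959 − (-0.7388)) = 0.546.
μ = -0.3092 − (-0.7388)·0.546 = 0.094.
E[T] = exp(μ + σ²/2) = exp(0.094 + 0.1489) = 1.28.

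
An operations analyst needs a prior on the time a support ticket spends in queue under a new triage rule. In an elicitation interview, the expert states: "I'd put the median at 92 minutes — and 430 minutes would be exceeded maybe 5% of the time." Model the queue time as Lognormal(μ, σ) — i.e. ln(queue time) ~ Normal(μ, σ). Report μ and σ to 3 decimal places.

μ ≈ 4.522, σ ≈ 0.937

If T ~ Lognormal(μ,σ) then ln T ~ Normal(μ,σ), so the p-quantile of ln T is μ + z_p·σ.
ln(92) = 4.522 and ln(430) = 6.064; z_{0.5} = 0, z_{0.95} = 1.645.
σ = (6.064 − 4.522)/(1.645 − (0)) = 0.937.
μ = 4.522 − (0)·0.937 = 4.522.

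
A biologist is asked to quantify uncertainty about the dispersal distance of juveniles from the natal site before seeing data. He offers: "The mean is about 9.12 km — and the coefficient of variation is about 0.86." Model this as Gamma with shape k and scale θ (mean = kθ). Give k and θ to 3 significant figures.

k ≈ 1.35, θ ≈ 6.75

For Gamma(k, scale θ): mean = kθ, variance = kθ², so CV = 1/√k.
CV = 0.86, hence k = 1/CV² = 1.35.
Then θ = mean/k = 9.12/1.35 = 6.75.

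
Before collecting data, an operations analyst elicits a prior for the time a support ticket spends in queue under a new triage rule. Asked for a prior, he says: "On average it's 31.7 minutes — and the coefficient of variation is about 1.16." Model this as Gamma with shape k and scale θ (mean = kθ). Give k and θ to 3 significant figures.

For Gamma(k, scale θ): mean = kθ, variance = kθ², so CV = 1/√k.
CV = 1.16, hence k = 1/CV² = 0.743.
Then θ = mean/k = 31.7/0.743 = 42.7.

k ≈ 0.743, θ ≈ 42.7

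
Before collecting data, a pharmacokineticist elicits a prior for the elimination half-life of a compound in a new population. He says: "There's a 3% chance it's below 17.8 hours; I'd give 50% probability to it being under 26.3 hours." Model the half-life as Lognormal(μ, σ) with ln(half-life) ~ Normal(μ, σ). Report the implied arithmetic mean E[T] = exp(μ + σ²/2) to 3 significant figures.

If T ~ Lognormal(μ,σ) then ln T ~ Normal(μ,σ), so the p-quantile of ln T is μ + z_p·σ.
ln(17.8) = 2.879 and ln(26.3) = 3.27; z_{0.03} = -1.881, z_{0.5} = 0.
σ = (3.27 − 2.879)/(0 − (-1.881)) = 0.208.
μ = 2.879 − (-1.881)·0.208 = 3.270.
E[T] = exp(μ + σ²/2) = exp(3.270 + 0.0215) = 26.9 hours.

E[T] ≈ 26.9 hours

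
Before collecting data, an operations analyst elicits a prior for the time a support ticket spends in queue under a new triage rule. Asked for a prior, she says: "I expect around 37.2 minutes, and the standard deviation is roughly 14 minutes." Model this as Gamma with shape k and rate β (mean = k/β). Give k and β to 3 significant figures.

For Gamma(k, rate β): mean = k/β, variance = k/β², so CV = 1/√k.
CV = SD/mean = 14/37.2 = 0.3763, hence k = 1/CV² = 7.06.
Then β = k/mean = 7.06/37.2 = 0.19.

k ≈ 7.06, β ≈ 0.19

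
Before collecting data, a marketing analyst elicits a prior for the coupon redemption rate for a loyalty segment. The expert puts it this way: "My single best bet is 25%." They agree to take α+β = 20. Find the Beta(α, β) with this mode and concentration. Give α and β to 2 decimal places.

α = 5.50, β = 14.50

For α,β > 1 the Beta mode is (α−1)/(α+β−2). With α+β = 20, the mode is (α−1)/18.
Set (α−1)/18 = 0.25 → α = 1 + 0.25·18 = 5.50.
β = 20 − α = 14.50.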